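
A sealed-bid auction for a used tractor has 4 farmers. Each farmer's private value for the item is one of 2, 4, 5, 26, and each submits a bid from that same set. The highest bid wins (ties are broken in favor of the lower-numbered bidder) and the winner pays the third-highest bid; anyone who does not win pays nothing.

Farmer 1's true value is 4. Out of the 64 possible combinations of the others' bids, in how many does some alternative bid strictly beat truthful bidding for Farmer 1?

Others bid (2, 2, 5): truth gives 0; bid 5 gives 2 > 0. Violating.
Others bid (2, 2, 26): truth gives 0; bid 26 gives 2 > 0. Violating.
Others bid (2, 5, 2): truth gives 0; bid 5 gives 2 > 0. Violating.
Others bid (2, 26, 2): truth gives 0; bid 26 gives 2 > 0. Violating.
Others bid (2, 2, 2): truth gives 2; no alternative beats it.
Others bid (2, 2, 4): truth gives 2; no alternative beats it.
(Checking all 64 profiles: 6 have a profitable deviation, 58 do not.)

6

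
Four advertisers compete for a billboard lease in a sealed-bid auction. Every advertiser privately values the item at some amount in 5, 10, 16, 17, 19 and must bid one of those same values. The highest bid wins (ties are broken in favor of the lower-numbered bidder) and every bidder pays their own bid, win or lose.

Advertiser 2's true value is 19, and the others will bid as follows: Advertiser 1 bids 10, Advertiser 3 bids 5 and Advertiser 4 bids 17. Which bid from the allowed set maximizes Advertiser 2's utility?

Bid 5: loses but pays 5, utility -5.
Bid 10: loses but pays 10, utility -10.
Bid 16: loses but pays 16, utility -16.
Bid 17: wins, pays 17, utility 19 - 17 = 2.
Bid 19: wins, pays 19, utility 19 - 19 = 0.
The best choice is 17 with utility 2.

17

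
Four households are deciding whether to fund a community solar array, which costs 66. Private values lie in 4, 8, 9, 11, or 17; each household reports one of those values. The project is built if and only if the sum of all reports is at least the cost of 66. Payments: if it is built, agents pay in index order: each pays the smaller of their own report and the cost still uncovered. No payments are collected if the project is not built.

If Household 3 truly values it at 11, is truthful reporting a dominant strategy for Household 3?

Check each profile of the others' reports and compare truth against every alternative report.
Others report (4, 4, 4): truth gives 0, best alternative gives 0.
Others report (4, 4, 8): truth gives 0, best alternative gives 0.
Others report (4, 4, 9): truth gives 0, best alternative gives 0.
Others report (4, 4, 11): truth gives 0, best alternative gives 0.
Others report (4, 4, 17): truth gives 0, best alternative gives 0.
Others report (4, 8, 4): truth gives 0, best alternative gives 0.
(Remaining 119 profiles checked similarly; truth is weakly best in each.)
In every case the truthful report is at least as good as any alternative, so it is a dominant strategy.

Yes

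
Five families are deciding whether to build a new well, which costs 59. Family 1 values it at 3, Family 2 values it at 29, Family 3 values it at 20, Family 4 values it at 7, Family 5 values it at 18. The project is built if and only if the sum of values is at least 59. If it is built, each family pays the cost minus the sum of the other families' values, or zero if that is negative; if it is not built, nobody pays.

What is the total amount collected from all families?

Total value 77 ≥ cost 59, so it is built.
Family 1: others sum to 74; max(0, 59 - 74) = 0.
Family 2: others sum to 48; max(0, 59 - 48) = 11.
Family 3: others sum to 57; max(0, 59 - 57) = 2.
Family 4: others sum to 70; max(0, 59 - 70) = 0.
Family 5: others sum to 59; max(0, 59 - 59) = 0.
Total collected = 0 + 11 + 2 + 0 + 0 = 13.

13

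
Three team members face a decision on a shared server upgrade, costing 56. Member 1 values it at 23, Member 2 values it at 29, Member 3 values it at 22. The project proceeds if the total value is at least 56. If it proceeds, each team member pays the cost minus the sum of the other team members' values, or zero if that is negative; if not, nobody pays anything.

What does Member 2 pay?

11

Total value 74 ≥ cost 56, so the project is built.
The other team members' values sum to 45.
Cost minus that sum is 56 - 45 = 11.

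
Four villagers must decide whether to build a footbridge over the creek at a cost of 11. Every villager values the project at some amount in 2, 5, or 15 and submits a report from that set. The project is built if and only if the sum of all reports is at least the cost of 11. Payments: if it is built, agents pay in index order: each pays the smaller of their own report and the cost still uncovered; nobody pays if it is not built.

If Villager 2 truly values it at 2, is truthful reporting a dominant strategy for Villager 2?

Yes

Check each profile of the others' reports and compare truth against every alternative report.
Others report (2, 2, 2): truth gives 0, best alternative gives -3.
Others report (2, 2, 5): truth gives 0, best alternative gives -3.
Others report (2, 2, 15): truth gives 0, best alternative gives -3.
Others report (2, 5, 2): truth gives 0, best alternative gives -3.
Others report (2, 5, 5): truth gives 0, best alternative gives -3.
Others report (2, 5, 15): truth gives 0, best alternative gives -3.
(Remaining 21 profiles checked similarly; truth is weakly best in each.)
In every case the truthful report is at least as good as any alternative, so it is a dominant strategy.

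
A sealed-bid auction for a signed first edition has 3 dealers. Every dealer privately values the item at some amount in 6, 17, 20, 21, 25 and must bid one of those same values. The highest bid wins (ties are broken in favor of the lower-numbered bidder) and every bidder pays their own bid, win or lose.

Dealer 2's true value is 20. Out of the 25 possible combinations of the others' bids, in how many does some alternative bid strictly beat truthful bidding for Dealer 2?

Others bid (6, 6): truth gives 0; bid 17 gives 3 > 0. Violating.
Others bid (6, 17): truth gives 0; bid 17 gives 3 > 0. Violating.
Others bid (6, 21): truth gives -20; bid 21 gives -1 > -20. Violating.
Others bid (6, 25): truth gives -20; bid 25 gives -5 > -20. Violating.
Others bid (6, 20): truth gives 0; no alternative beats it.
Others bid (17, 6): truth gives 0; no alternative beats it.
(Checking all 25 profiles: 21 have a profitable deviation, 4 do not.)

21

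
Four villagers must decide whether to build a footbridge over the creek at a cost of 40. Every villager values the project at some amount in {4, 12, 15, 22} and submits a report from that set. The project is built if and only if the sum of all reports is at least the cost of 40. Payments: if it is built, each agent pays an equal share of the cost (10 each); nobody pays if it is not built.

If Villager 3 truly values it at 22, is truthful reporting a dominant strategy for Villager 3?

Yes

Check each profile of the others' reports and compare truth against every alternative report.
Others report (4, 4, 12): truth gives 12, best alternative gives 0.
Others report (4, 4, 15): truth gives 12, best alternative gives 0.
Others report (4, 12, 4): truth gives 12, best alternative gives 0.
Others report (4, 15, 4): truth gives 12, best alternative gives 0.
Others report (12, 4, 4): truth gives 12, best alternative gives 0.
Others report (15, 4, 4): truth gives 12, best alternative gives 0.
(Remaining 58 profiles checked similarly; truth is weakly best in each.)
In every case the truthful report is at least as good as any alternative, so it is a dominant strategy.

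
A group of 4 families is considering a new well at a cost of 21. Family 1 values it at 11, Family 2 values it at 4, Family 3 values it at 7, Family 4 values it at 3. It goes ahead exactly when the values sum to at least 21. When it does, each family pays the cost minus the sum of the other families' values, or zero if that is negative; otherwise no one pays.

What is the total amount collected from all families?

Total value 25 ≥ cost 21, so it is built.
Family 1: others sum to 14; max(0, 21 - 14) = 7.
Family 2: others sum to 21; max(0, 21 - 21) = 0.
Family 3: others sum to 18; max(0, 21 - 18) = 3.
Family 4: others sum to 22; max(0, 21 - 22) = 0.
Total collected = 7 + 0 + 3 + 0 = 10.

10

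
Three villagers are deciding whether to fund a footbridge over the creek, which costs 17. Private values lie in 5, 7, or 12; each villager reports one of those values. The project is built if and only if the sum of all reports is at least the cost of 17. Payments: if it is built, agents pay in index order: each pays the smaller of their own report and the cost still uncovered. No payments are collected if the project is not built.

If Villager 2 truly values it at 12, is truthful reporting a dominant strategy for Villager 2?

No

Consider the case where Villager 1 reports 5 and Villager 3 reports 5.
Truthful report 12: project built, pays 12, utility 12 - 12 = 0.
Report 7 instead: project built, pays 7, utility 12 - 7 = 5.
Since 5 > 0, reporting 7 is strictly better here, so truthful reporting is not dominant.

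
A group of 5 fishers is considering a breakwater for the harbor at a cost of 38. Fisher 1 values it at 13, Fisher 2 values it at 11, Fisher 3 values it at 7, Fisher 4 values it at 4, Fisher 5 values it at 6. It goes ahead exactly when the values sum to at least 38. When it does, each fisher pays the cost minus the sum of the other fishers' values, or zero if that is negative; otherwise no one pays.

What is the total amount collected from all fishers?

Total value 41 ≥ cost 38, so it is built.
Fisher 1: others sum to 28; max(0, 38 - 28) = 10.
Fisher 2: others sum to 30; max(0, 38 - 30) = 8.
Fisher 3: others sum to 34; max(0, 38 - 34) = 4.
Fisher 4: others sum to 37; max(0, 38 - 37) = 1.
Fisher 5: others sum to 35; max(0, 38 - 35) = 3.
Total collected = 10 + 8 + 4 + 1 + 3 = 26.

26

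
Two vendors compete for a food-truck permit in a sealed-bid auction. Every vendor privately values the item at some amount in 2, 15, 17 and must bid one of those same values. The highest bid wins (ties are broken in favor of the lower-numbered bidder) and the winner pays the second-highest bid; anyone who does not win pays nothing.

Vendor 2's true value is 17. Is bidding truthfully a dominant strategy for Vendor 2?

Check each profile of the others' bids and compare truth against every alternative bid.
Others bid (15): truth gives 2, best alternative gives 0.
Others bid (2): truth gives 15, best alternative gives 15.
Others bid (17): truth gives 0, best alternative gives 0.
In every case the truthful bid is at least as good as any alternative, so it is a dominant strategy.

Yes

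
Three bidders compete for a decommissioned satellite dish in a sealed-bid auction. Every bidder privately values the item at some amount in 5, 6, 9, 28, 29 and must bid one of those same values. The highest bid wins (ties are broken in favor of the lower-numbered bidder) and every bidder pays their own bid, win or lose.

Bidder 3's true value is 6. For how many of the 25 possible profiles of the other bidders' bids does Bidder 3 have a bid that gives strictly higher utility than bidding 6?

24

Others bid (5, 6): truth gives -6; bid 9 gives -3 > -6. Violating.
Others bid (5, 9): truth gives -6; bid 5 gives -5 > -6. Violating.
Others bid (5, 28): truth gives -6; bid 5 gives -5 > -6. Violating.
Others bid (5, 29): truth gives -6; bid 5 gives -5 > -6. Violating.
Others bid (5, 5): truth gives 0; no alternative beats it.
(Checking all 25 profiles: 24 have a profitable deviation, 1 does not.)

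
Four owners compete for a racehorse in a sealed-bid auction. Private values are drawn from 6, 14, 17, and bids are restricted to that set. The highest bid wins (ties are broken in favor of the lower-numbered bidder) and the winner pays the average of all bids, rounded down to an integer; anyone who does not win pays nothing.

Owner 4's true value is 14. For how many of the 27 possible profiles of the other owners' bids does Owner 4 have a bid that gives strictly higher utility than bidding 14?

6

Others bid (6, 6, 14): truth gives 0; bid 17 gives 4 > 0. Violating.
Others bid (6, 14, 6): truth gives 0; bid 17 gives 4 > 0. Violating.
Others bid (6, 14, 14): truth gives 0; bid 17 gives 2 > 0. Violating.
Others bid (14, 6, 6): truth gives 0; bid 17 gives 4 > 0. Violating.
Others bid (6, 6, 6): truth gives 6; no alternative beats it.
Others bid (6, 6, 17): truth gives 0; no alternative beats it.
(Checking all 27 profiles: 6 have a profitable deviation, 21 do not.)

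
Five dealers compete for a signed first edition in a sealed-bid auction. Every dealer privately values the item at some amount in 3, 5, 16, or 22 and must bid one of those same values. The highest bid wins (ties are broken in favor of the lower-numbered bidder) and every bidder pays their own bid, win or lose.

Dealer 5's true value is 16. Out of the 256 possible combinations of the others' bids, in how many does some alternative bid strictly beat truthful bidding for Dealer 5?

Others bid (3, 3, 3, 3): truth gives 0; bid 5 gives 11 > 0. Violating.
Others bid (3, 3, 3, 16): truth gives -16; bid 3 gives -3 > -16. Violating.
Others bid (3, 3, 3, 22): truth gives -16; bid 3 gives -3 > -16. Violating.
Others bid (3, 3, 5, 16): truth gives -16; bid 3 gives -3 > -16. Violating.
Others bid (3, 3, 3, 5): truth gives 0; no alternative beats it.
Others bid (3, 3, 5, 3): truth gives 0; no alternative beats it.
(Checking all 256 profiles: 241 have a profitable deviation, 15 do not.)

241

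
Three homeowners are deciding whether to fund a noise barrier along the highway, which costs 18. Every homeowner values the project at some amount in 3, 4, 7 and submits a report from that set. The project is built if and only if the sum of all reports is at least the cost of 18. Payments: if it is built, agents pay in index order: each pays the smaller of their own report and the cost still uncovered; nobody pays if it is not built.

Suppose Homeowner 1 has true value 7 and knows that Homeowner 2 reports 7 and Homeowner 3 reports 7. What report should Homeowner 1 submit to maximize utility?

4

Report 3: project not built, utility 0.
Report 4: project built, pays 4, utility 7 - 4 = 3.
Report 7: project built, pays 7, utility 7 - 7 = 0.
The best choice is 4 with utility 3.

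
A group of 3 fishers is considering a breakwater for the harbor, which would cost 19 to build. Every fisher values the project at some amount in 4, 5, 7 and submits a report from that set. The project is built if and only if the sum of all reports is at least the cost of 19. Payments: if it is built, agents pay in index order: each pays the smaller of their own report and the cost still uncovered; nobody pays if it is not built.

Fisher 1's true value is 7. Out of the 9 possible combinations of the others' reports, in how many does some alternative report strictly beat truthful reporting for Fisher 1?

Others report (7, 7): truth gives 0; report 5 gives 2 > 0. Violating.
Others report (4, 4): truth gives 0; no alternative beats it.
Others report (4, 5): truth gives 0; no alternative beats it.
(Checking all 9 profiles: 1 has a profitable deviation, 8 do not.)

1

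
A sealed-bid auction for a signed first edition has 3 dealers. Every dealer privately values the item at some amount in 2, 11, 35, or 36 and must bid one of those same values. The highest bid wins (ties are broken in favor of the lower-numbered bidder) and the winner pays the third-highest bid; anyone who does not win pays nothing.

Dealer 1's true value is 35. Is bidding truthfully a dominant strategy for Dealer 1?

No

Consider the case where Dealer 2 bids 2 and Dealer 3 bids 36.
Truthful bid 35: loses, pays 0, utility 0.
Bid 36 instead: wins, pays 2, utility 35 - 2 = 33.
Since 33 > 0, bidding 36 is strictly better here, so truthful bidding is not dominant.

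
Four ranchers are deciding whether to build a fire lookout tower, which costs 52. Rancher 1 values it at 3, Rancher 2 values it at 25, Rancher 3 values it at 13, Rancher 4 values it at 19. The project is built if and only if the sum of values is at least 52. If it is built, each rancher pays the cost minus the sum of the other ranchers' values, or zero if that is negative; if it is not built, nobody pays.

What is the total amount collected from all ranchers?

Total value 60 ≥ cost 52, so it is built.
Rancher 1: others sum to 57; max(0, 52 - 57) = 0.
Rancher 2: others sum to 35; max(0, 52 - 35) = 17.
Rancher 3: others sum to 47; max(0, 52 - 47) = 5.
Rancher 4: others sum to 41; max(0, 52 - 41) = 11.
Total collected = 0 + 17 + 5 + 11 = 33.

33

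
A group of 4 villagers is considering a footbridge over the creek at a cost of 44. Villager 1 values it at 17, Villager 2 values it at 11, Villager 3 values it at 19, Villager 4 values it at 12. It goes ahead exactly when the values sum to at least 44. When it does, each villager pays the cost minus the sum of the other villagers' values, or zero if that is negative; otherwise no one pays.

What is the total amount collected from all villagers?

Total value 59 ≥ cost 44, so it is built.
Villager 1: others sum to 42; max(0, 44 - 42) = 2.
Villager 2: others sum to 48; max(0, 44 - 48) = 0.
Villager 3: others sum to 40; max(0, 44 - 40) = 4.
Villager 4: others sum to 47; max(0, 44 - 47) = 0.
Total collected = 2 + 0 + 4 + 0 = 6.

6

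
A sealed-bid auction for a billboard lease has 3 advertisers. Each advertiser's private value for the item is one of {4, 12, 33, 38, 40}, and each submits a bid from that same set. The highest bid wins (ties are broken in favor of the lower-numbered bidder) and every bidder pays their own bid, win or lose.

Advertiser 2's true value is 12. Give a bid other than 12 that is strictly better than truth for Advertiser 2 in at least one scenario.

Suppose Advertiser 1 bids 4 and Advertiser 3 bids 33.
Bid 12: loses but pays 12, utility -12.
Bid 4: loses but pays 4, utility -4.
So bidding 4 beats truth here (-4 > -12).

4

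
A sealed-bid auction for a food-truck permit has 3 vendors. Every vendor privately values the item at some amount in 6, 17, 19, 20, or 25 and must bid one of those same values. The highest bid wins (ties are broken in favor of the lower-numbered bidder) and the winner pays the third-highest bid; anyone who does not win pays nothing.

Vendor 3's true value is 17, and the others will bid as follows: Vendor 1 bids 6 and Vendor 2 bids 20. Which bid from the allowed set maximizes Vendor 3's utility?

Bid 6: loses, pays 0, utility 0.
Bid 17: loses, pays 0, utility 0.
Bid 19: loses, pays 0, utility 0.
Bid 20: loses, pays 0, utility 0.
Bid 25: wins, pays 6, utility 17 - 6 = 11.
The best choice is 25 with utility 11.

25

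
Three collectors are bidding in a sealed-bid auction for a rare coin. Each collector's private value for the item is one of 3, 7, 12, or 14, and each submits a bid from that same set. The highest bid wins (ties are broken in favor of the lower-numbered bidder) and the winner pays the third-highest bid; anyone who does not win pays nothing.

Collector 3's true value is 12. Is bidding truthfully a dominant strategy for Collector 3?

Consider the case where Collector 1 bids 3 and Collector 2 bids 12.
Truthful bid 12: loses, pays 0, utility 0.
Bid 14 instead: wins, pays 3, utility 12 - 3 = 9.
Since 9 > 0, bidding 14 is strictly better here, so truthful bidding is not dominant.

No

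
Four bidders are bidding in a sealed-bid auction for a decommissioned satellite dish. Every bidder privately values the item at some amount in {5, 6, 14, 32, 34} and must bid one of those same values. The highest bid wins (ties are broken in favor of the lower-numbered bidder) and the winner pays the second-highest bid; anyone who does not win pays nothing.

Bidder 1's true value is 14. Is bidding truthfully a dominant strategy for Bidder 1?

Check each profile of the others' bids and compare truth against every alternative bid.
Others bid (5, 5, 5): truth gives 9, best alternative gives 9.
Others bid (5, 5, 6): truth gives 8, best alternative gives 8.
Others bid (5, 6, 5): truth gives 8, best alternative gives 8.
Others bid (5, 6, 6): truth gives 8, best alternative gives 8.
Others bid (6, 5, 5): truth gives 8, best alternative gives 8.
Others bid (6, 5, 6): truth gives 8, best alternative gives 8.
(Remaining 119 profiles checked similarly; truth is weakly best in each.)
In every case the truthful bid is at least as good as any alternative, so it is a dominant strategy.

Yes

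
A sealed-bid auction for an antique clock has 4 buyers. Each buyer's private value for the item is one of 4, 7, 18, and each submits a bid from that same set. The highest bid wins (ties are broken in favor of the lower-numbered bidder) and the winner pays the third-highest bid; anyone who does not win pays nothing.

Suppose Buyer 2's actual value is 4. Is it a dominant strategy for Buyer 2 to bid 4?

Yes

Check each profile of the others' bids and compare truth against every alternative bid.
Others bid (4, 7, 7): truth gives 0, best alternative gives -3.
Others bid (4, 4, 4): truth gives 0, best alternative gives 0.
Others bid (4, 4, 7): truth gives 0, best alternative gives 0.
Others bid (4, 4, 18): truth gives 0, best alternative gives 0.
Others bid (4, 7, 4): truth gives 0, best alternative gives 0.
Others bid (4, 7, 18): truth gives 0, best alternative gives 0.
(Remaining 21 profiles checked similarly; truth is weakly best in each.)
In every case the truthful bid is at least as good as any alternative, so it is a dominant strategy.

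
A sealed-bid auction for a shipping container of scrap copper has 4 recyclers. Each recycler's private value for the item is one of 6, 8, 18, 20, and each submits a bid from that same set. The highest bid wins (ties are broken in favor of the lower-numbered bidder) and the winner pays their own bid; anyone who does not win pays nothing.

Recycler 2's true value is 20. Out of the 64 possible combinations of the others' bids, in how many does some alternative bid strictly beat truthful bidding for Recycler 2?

Others bid (6, 6, 6): truth gives 0; bid 8 gives 12 > 0. Violating.
Others bid (6, 6, 8): truth gives 0; bid 8 gives 12 > 0. Violating.
Others bid (6, 6, 18): truth gives 0; bid 18 gives 2 > 0. Violating.
Others bid (6, 8, 6): truth gives 0; bid 8 gives 12 > 0. Violating.
Others bid (6, 6, 20): truth gives 0; no alternative beats it.
Others bid (6, 8, 20): truth gives 0; no alternative beats it.
(Checking all 64 profiles: 18 have a profitable deviation, 46 do not.)

18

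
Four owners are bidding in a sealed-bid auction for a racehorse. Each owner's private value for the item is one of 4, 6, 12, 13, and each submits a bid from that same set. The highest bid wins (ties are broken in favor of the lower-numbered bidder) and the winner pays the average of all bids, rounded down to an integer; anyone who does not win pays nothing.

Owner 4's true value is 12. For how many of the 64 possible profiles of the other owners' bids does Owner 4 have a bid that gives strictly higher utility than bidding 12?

19

Others bid (4, 4, 4): truth gives 6; bid 6 gives 8 > 6. Violating.
Others bid (4, 4, 12): truth gives 0; bid 13 gives 4 > 0. Violating.
Others bid (4, 6, 12): truth gives 0; bid 13 gives 4 > 0. Violating.
Others bid (4, 12, 4): truth gives 0; bid 13 gives 4 > 0. Violating.
Others bid (4, 4, 6): truth gives 6; no alternative beats it.
Others bid (4, 4, 13): truth gives 0; no alternative beats it.
(Checking all 64 profiles: 19 have a profitable deviation, 45 do not.)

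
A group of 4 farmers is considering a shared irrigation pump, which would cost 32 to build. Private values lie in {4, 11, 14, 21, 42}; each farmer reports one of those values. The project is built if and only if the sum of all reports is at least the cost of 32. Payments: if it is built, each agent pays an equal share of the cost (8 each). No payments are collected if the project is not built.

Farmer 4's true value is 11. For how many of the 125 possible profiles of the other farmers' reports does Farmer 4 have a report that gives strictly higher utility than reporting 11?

4

Others report (4, 4, 4): truth gives 0; report 21 gives 3 > 0. Violating.
Others report (4, 4, 11): truth gives 0; report 14 gives 3 > 0. Violating.
Others report (4, 11, 4): truth gives 0; report 14 gives 3 > 0. Violating.
Others report (11, 4, 4): truth gives 0; report 14 gives 3 > 0. Violating.
Others report (4, 4, 14): truth gives 3; no alternative beats it.
Others report (4, 4, 21): truth gives 3; no alternative beats it.
(Checking all 125 profiles: 4 have a profitable deviation, 121 do not.)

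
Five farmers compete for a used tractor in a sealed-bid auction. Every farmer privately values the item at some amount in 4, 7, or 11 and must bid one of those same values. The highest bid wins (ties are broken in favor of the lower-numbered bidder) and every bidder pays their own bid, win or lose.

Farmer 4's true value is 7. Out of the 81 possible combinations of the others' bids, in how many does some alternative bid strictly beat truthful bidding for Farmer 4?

79

Others bid (4, 4, 4, 11): truth gives -7; bid 4 gives -4 > -7. Violating.
Others bid (4, 4, 7, 4): truth gives -7; bid 4 gives -4 > -7. Violating.
Others bid (4, 4, 7, 7): truth gives -7; bid 4 gives -4 > -7. Violating.
Others bid (4, 4, 7, 11): truth gives -7; bid 4 gives -4 > -7. Violating.
Others bid (4, 4, 4, 4): truth gives 0; no alternative beats it.
Others bid (4, 4, 4, 7): truth gives 0; no alternative beats it.
(Checking all 81 profiles: 79 have a profitable deviation, 2 do not.)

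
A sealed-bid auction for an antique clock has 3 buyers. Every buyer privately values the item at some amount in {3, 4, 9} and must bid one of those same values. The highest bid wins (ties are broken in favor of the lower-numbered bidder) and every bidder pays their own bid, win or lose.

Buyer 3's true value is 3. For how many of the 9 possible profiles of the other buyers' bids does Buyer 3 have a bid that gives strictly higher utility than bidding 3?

Others bid (3, 3): truth gives -3; bid 4 gives -1 > -3. Violating.
Others bid (3, 4): truth gives -3; no alternative beats it.
Others bid (3, 9): truth gives -3; no alternative beats it.
(Checking all 9 profiles: 1 has a profitable deviation, 8 do not.)

1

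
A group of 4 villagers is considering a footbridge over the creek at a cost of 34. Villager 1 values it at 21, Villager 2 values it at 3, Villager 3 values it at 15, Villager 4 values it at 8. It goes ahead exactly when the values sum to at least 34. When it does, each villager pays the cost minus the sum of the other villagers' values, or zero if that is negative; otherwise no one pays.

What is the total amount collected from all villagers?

Total value 47 ≥ cost 34, so it is built.
Villager 1: others sum to 26; max(0, 34 - 26) = 8.
Villager 2: others sum to 44; max(0, 34 - 44) = 0.
Villager 3: others sum to 32; max(0, 34 - 32) = 2.
Villager 4: others sum to 39; max(0, 34 - 39) = 0.
Total collected = 8 + 0 + 2 + 0 = 10.

10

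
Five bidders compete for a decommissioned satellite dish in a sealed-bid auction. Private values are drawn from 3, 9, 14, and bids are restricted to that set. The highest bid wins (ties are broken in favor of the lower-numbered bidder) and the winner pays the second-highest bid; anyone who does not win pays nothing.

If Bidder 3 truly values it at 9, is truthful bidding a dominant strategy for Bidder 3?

Check each profile of the others' bids and compare truth against every alternative bid.
Others bid (3, 3, 3, 3): truth gives 6, best alternative gives 6.
Others bid (3, 3, 3, 9): truth gives 0, best alternative gives 0.
Others bid (3, 3, 3, 14): truth gives 0, best alternative gives 0.
Others bid (3, 3, 9, 3): truth gives 0, best alternative gives 0.
Others bid (3, 3, 9, 9): truth gives 0, best alternative gives 0.
Others bid (3, 3, 9, 14): truth gives 0, best alternative gives 0.
(Remaining 75 profiles checked similarly; truth is weakly best in each.)
In every case the truthful bid is at least as good as any alternative, so it is a dominant strategy.

Yes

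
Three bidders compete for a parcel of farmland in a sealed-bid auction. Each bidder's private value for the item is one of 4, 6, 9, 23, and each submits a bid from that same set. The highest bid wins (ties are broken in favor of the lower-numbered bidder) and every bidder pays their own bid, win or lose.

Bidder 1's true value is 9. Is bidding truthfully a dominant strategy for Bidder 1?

No

Consider the case where Bidder 2 bids 4 and Bidder 3 bids 4.
Truthful bid 9: wins, pays 9, utility 9 - 9 = 0.
Bid 4 instead: wins, pays 4, utility 9 - 4 = 5.
Since 5 > 0, bidding 4 is strictly better here, so truthful bidding is not dominant.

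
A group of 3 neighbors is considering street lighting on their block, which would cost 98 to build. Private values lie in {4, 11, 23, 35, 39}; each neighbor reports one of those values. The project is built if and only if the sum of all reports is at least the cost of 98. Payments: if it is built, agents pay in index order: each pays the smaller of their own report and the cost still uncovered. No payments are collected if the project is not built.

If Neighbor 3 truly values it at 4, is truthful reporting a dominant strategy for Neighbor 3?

Check each profile of the others' reports and compare truth against every alternative report.
Others report (4, 4): truth gives 0, best alternative gives 0.
Others report (4, 11): truth gives 0, best alternative gives 0.
Others report (4, 23): truth gives 0, best alternative gives 0.
Others report (4, 35): truth gives 0, best alternative gives 0.
Others report (4, 39): truth gives 0, best alternative gives 0.
Others report (11, 4): truth gives 0, best alternative gives 0.
(Remaining 19 profiles checked similarly; truth is weakly best in each.)
In every case the truthful report is at least as good as any alternative, so it is a dominant strategy.

Yes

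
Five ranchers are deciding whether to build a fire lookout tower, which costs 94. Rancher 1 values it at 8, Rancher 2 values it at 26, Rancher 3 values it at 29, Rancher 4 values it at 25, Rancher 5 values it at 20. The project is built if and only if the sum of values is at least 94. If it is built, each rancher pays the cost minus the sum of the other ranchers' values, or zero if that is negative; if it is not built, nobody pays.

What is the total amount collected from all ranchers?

44

Total value 108 ≥ cost 94, so it is built.
Rancher 1: others sum to 100; max(0, 94 - 100) = 0.
Rancher 2: others sum to 82; max(0, 94 - 82) = 12.
Rancher 3: others sum to 79; max(0, 94 - 79) = 15.
Rancher 4: others sum to 83; max(0, 94 - 83) = 11.
Rancher 5: others sum to 88; max(0, 94 - 88) = 6.
Total collected = 0 + 12 + 15 + 11 + 6 = 44.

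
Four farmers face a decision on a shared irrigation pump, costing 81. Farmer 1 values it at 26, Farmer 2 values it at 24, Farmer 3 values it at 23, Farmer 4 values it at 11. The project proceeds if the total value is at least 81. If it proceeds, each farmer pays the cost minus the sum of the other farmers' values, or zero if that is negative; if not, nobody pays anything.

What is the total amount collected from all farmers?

72

Total value 84 ≥ cost 81, so it is built.
Farmer 1: others sum to 58; max(0, 81 - 58) = 23.
Farmer 2: others sum to 60; max(0, 81 - 60) = 21.
Farmer 3: others sum to 61; max(0, 81 - 61) = 20.
Farmer 4: others sum to 73; max(0, 81 - 73) = 8.
Total collected = 23 + 21 + 20 + 8 = 72.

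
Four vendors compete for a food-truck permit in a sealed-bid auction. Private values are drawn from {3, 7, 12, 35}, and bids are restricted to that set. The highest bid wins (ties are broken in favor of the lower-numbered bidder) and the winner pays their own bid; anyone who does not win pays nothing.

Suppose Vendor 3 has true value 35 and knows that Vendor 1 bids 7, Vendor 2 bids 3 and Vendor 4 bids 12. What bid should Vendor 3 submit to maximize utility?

Bid 3: loses, pays 0, utility 0.
Bid 7: loses, pays 0, utility 0.
Bid 12: wins, pays 12, utility 35 - 12 = 23.
Bid 35: wins, pays 35, utility 35 - 35 = 0.
The best choice is 12 with utility 23.

12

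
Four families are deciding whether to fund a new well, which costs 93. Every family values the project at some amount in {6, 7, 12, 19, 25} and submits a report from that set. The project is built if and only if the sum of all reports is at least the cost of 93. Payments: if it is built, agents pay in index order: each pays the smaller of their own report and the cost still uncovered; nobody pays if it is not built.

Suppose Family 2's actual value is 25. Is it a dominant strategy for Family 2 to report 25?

Consider the case where Family 1 reports 25, Family 3 reports 25 and Family 4 reports 25.
Truthful report 25: project built, pays 25, utility 25 - 25 = 0.
Report 19 instead: project built, pays 19, utility 25 - 19 = 6.
Since 6 > 0, reporting 19 is strictly better here, so truthful reporting is not dominant.

No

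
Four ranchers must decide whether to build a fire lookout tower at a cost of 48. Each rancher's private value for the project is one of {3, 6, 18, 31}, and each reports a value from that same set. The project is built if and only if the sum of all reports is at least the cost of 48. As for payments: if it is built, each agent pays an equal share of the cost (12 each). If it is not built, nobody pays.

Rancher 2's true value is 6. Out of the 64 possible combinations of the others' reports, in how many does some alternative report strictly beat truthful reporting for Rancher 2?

Others report (6, 6, 31): truth gives -6; report 3 gives 0 > -6. Violating.
Others report (6, 18, 18): truth gives -6; report 3 gives 0 > -6. Violating.
Others report (6, 31, 6): truth gives -6; report 3 gives 0 > -6. Violating.
Others report (18, 6, 18): truth gives -6; report 3 gives 0 > -6. Violating.
Others report (3, 3, 3): truth gives 0; no alternative beats it.
Others report (3, 3, 6): truth gives 0; no alternative beats it.
(Checking all 64 profiles: 6 have a profitable deviation, 58 do not.)

6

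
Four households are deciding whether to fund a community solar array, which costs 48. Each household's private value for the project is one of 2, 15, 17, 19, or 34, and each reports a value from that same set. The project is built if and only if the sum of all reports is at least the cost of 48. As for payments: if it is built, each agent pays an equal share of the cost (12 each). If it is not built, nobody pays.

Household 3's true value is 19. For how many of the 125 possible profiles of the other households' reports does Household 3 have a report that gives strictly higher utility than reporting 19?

9

Others report (2, 2, 15): truth gives 0; report 34 gives 7 > 0. Violating.
Others report (2, 2, 17): truth gives 0; report 34 gives 7 > 0. Violating.
Others report (2, 2, 19): truth gives 0; report 34 gives 7 > 0. Violating.
Others report (2, 15, 2): truth gives 0; report 34 gives 7 > 0. Violating.
Others report (2, 2, 2): truth gives 0; no alternative beats it.
Others report (2, 2, 34): truth gives 7; no alternative beats it.
(Checking all 125 profiles: 9 have a profitable deviation, 116 do not.)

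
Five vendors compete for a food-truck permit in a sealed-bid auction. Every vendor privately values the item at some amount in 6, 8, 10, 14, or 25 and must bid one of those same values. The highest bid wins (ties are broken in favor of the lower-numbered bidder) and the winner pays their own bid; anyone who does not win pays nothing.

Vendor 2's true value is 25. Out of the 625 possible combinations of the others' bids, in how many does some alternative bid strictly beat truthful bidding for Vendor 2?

Others bid (6, 6, 6, 6): truth gives 0; bid 8 gives 17 > 0. Violating.
Others bid (6, 6, 6, 8): truth gives 0; bid 8 gives 17 > 0. Violating.
Others bid (6, 6, 6, 10): truth gives 0; bid 10 gives 15 > 0. Violating.
Others bid (6, 6, 6, 14): truth gives 0; bid 14 gives 11 > 0. Violating.
Others bid (6, 6, 6, 25): truth gives 0; no alternative beats it.
Others bid (6, 6, 8, 25): truth gives 0; no alternative beats it.
(Checking all 625 profiles: 192 have a profitable deviation, 433 do not.)

192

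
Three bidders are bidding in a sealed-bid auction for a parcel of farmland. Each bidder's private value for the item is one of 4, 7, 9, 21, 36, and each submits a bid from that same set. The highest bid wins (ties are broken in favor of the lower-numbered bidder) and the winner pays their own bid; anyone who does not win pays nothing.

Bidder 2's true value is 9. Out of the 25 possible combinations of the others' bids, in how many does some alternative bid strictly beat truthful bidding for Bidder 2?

Others bid (4, 4): truth gives 0; bid 7 gives 2 > 0. Violating.
Others bid (4, 7): truth gives 0; bid 7 gives 2 > 0. Violating.
Others bid (4, 9): truth gives 0; no alternative beats it.
Others bid (4, 21): truth gives 0; no alternative beats it.
(Checking all 25 profiles: 2 have a profitable deviation, 23 do not.)

2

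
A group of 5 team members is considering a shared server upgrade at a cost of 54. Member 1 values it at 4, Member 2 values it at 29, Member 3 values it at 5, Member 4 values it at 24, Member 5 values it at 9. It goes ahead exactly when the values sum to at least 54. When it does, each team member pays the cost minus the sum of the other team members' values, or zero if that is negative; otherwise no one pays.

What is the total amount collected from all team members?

Total value 71 ≥ cost 54, so it is built.
Member 1: others sum to 67; max(0, 54 - 67) = 0.
Member 2: others sum to 42; max(0, 54 - 42) = 12.
Member 3: others sum to 66; max(0, 54 - 66) = 0.
Member 4: others sum to 47; max(0, 54 - 47) = 7.
Member 5: others sum to 62; max(0, 54 - 62) = 0.
Total collected = 0 + 12 + 0 + 7 + 0 = 19.

19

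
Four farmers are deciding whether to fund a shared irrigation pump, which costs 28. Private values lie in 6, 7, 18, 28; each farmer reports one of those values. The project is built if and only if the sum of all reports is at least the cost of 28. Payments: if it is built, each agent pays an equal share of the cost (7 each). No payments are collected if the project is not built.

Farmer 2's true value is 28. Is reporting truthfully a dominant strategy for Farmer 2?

Check each profile of the others' reports and compare truth against every alternative report.
Others report (6, 6, 6): truth gives 21, best alternative gives 21.
Others report (6, 6, 7): truth gives 21, best alternative gives 21.
Others report (6, 6, 18): truth gives 21, best alternative gives 21.
Others report (6, 6, 28): truth gives 21, best alternative gives 21.
Others report (6, 7, 6): truth gives 21, best alternative gives 21.
Others report (6, 7, 7): truth gives 21, best alternative gives 21.
(Remaining 58 profiles checked similarly; truth is weakly best in each.)
In every case the truthful report is at least as good as any alternative, so it is a dominant strategy.

Yes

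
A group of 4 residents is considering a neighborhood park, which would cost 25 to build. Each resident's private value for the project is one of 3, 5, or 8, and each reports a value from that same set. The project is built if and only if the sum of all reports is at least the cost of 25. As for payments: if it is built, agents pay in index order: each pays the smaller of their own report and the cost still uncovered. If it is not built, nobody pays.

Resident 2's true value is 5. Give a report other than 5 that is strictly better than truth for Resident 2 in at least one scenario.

Suppose Resident 1 reports 8, Resident 3 reports 8 and Resident 4 reports 8.
Report 5: project built, pays 5, utility 5 - 5 = 0.
Report 3: project built, pays 3, utility 5 - 3 = 2.
So reporting 3 beats truth here (2 > 0).

3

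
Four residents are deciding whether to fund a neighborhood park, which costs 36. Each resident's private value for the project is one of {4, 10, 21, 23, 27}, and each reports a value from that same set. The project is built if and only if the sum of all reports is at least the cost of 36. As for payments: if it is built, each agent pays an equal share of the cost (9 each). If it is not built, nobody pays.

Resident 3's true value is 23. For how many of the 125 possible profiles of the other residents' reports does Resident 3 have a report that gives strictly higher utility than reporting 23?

1

Others report (4, 4, 4): truth gives 0; report 27 gives 14 > 0. Violating.
Others report (4, 4, 10): truth gives 14; no alternative beats it.
Others report (4, 4, 21): truth gives 14; no alternative beats it.
(Checking all 125 profiles: 1 has a profitable deviation, 124 do not.)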